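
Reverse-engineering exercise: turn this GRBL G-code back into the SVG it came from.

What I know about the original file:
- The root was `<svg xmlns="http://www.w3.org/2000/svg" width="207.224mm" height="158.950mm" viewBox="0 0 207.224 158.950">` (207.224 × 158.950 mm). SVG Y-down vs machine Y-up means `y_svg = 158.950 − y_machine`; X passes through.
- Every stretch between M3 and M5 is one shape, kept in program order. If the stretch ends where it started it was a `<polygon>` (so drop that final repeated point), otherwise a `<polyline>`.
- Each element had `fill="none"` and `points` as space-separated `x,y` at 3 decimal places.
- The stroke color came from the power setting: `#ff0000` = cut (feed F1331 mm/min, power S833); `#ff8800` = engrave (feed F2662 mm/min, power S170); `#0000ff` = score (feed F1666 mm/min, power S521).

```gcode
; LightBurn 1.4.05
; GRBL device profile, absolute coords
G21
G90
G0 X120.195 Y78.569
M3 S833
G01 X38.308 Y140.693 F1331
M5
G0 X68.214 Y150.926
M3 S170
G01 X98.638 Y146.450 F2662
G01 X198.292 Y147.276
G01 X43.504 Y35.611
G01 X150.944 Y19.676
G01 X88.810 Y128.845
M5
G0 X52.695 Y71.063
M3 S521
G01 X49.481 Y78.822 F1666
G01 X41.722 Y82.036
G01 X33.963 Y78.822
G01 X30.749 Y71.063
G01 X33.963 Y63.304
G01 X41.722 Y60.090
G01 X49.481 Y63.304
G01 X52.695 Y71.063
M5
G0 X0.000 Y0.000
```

Each laser-on run becomes one SVG element. Flip Y back into SVG space with y_svg = 158.950 − y_machine.

Run 1: S833 ⇒ cut layer `#ff0000`. The run is open, so emit a `<polyline>` with points (Y-flipped): 120.195,80.381 38.308,18.257.

Run 2: the run's S170 means `#ff8800` (engrave). The run is open, so emit a `<polyline>` with points (Y-flipped): 68.214,8.024 98.638,12.500 198.292,11.674 43.504,123.339 150.944,139.274 88.810,30.105.

Run 3: power S521 maps to stroke `#0000ff` (score). The run returns to its start, so emit a `<polygon>` with points (Y-flipped): 52.695,87.887 49.481,80.128 41.722,76.914 33.963,80.128 30.749,87.887 33.963,95.646 41.722,98.860 49.481,95.646.

<svg xmlns="http://www.w3.org/2000/svg" width="207.224mm" height="158.950mm" viewBox="0 0 207.224 158.950">
  <polyline points="120.195,80.381 38.308,18.257" fill="none" stroke="#ff0000"/>
  <polyline points="68.214,8.024 98.638,12.500 198.292,11.674 43.504,123.339 150.944,139.274 88.810,30.105" fill="none" stroke="#ff8800"/>
  <polygon points="52.695,87.887 49.481,80.128 41.722,76.914 33.963,80.128 30.749,87.887 33.963,95.646 41.722,98.860 49.481,95.646" fill="none" stroke="#0000ff"/>
</svg>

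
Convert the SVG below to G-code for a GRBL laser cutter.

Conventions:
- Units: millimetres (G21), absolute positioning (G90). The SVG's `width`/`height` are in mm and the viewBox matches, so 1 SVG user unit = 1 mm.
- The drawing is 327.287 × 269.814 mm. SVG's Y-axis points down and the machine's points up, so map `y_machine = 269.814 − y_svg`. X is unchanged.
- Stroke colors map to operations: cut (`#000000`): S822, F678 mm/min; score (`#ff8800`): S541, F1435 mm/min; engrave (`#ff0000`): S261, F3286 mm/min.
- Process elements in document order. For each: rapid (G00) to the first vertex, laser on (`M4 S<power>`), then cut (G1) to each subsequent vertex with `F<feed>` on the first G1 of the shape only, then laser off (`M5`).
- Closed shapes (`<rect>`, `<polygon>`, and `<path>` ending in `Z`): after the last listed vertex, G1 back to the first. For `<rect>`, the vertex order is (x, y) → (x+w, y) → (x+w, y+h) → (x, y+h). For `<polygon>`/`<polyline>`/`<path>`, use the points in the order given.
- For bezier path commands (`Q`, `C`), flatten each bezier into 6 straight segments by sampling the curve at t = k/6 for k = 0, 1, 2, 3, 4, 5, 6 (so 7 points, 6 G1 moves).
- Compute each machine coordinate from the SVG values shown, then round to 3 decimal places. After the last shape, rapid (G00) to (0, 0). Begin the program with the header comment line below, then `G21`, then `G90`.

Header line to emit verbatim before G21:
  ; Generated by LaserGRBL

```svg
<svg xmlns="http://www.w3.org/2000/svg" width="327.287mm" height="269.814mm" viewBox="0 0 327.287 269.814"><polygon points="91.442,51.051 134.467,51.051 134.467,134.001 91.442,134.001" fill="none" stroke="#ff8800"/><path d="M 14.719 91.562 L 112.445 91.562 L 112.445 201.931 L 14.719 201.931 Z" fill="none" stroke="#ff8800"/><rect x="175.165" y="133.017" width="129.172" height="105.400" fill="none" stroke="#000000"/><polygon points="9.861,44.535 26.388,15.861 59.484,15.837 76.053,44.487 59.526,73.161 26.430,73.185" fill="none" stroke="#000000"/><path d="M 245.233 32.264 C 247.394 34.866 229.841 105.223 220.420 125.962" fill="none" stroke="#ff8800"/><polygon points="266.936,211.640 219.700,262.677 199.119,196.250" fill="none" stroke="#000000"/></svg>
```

1 u = 1 mm; y_m = 269.814 − y.

[1] `<polygon>` rectangle, #ff8800→score S541 F1435: (91.442,218.763) → (134.467,218.763) → (134.467,135.813) → (91.442,135.813) → (91.442,218.763) (closed)

[2] `<path>` rectangle, #ff8800→score S541 F1435: (14.719,178.252) → (112.445,178.252) → (112.445,67.883) → (14.719,67.883) → (14.719,178.252) (closed)

[3] `<rect>` rectangle, #000000→cut S822 F678: (175.165,136.797) → (304.337,136.797) → (304.337,31.397) → (175.165,31.397) → (175.165,136.797) (closed)

[4] `<polygon>` regular polygon, #000000→cut S822 F678: (9.861,225.279) → (26.388,253.953) → (59.484,253.977) → (76.053,225.327) → (59.526,196.653) → (26.430,196.629) → (9.861,225.279) (closed)

[5] `<path>` cubic bezier, #ff8800→score S541 F1435: (245.233,237.550) → (244.800,231.146) → (241.854,216.710) → (237.170,197.502) → (231.520,176.783) → (225.679,157.813) → (220.420,143.852)

[6] `<polygon>` regular polygon, #000000→cut S822 F678: (266.936,58.174) → (219.700,7.137) → (199.119,73.564) → (266.936,58.174) (closed)

; Generated by LaserGRBL
G21
G90
G00 X91.442 Y218.763
M4 S541
G1 X134.467 Y218.763 F1435
G1 X134.467 Y135.813
G1 X91.442 Y135.813
G1 X91.442 Y218.763
M5
G00 X14.719 Y178.252
M4 S541
G1 X112.445 Y178.252 F1435
G1 X112.445 Y67.883
G1 X14.719 Y67.883
G1 X14.719 Y178.252
M5
G00 X175.165 Y136.797
M4 S822
G1 X304.337 Y136.797 F678
G1 X304.337 Y31.397
G1 X175.165 Y31.397
G1 X175.165 Y136.797
M5
G00 X9.861 Y225.279
M4 S822
G1 X26.388 Y253.953 F678
G1 X59.484 Y253.977
G1 X76.053 Y225.327
G1 X59.526 Y196.653
G1 X26.430 Y196.629
G1 X9.861 Y225.279
M5
G00 X245.233 Y237.550
M4 S541
G1 X244.800 Y231.146 F1435
G1 X241.854 Y216.710
G1 X237.170 Y197.502
G1 X231.520 Y176.783
G1 X225.679 Y157.813
G1 X220.420 Y143.852
M5
G00 X266.936 Y58.174
M4 S822
G1 X219.700 Y7.137 F678
G1 X199.119 Y73.564
G1 X266.936 Y58.174
M5
G00 X0.000 Y0.000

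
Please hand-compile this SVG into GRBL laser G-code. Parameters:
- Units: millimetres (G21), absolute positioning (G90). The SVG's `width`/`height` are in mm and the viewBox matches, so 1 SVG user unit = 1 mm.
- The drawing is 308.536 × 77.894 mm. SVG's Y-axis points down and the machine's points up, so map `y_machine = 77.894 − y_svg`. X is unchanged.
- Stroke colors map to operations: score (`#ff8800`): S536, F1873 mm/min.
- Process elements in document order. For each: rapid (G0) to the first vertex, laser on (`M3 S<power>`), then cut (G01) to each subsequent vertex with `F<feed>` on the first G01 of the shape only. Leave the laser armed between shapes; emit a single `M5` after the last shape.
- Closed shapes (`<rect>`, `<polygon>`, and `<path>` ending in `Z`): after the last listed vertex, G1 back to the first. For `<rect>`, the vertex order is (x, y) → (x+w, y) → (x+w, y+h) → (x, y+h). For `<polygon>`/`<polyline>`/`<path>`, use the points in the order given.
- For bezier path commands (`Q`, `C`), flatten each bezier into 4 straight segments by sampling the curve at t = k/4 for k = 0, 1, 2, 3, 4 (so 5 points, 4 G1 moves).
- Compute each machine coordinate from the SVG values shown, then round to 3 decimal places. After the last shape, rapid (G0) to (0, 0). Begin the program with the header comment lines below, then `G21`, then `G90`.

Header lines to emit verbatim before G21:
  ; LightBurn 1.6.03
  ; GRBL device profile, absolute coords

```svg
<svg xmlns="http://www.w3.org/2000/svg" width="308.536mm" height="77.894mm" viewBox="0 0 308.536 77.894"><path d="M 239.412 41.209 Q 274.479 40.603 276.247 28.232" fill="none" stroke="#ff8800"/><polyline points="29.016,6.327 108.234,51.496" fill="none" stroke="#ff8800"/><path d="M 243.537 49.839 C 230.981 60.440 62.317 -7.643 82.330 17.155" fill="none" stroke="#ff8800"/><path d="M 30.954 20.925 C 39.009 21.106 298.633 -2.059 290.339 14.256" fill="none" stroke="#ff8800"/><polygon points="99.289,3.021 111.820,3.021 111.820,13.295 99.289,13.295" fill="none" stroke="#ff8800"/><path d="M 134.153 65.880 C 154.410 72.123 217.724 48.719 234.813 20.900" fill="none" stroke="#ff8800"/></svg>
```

viewBox `0 0 308.536 77.894` with mm width/height → 1 unit = 1 mm. Flip: y_m = 77.894 − y_svg.

**Shape 1** — `<path>` quadratic bezier, stroke `#ff8800` → score (S536, F1873). Control points (SVG): P0=(239.412,41.209), P1=(274.479,40.603), P2=(276.247,28.232); sampled at t=k/4. Machine vertices: (239.412,36.685) → (254.864,37.723) → (266.154,40.232) → (273.282,44.212) → (276.247,49.662). Open path.

**Shape 2** — `<polyline>` line segment, stroke `#ff8800` → score (S536, F1873). Machine vertices: (29.016,71.567) → (108.234,26.398). Open path.

**Shape 3** — `<path>` cubic bezier, stroke `#ff8800` → score (S536, F1873). Control points (SVG): P0=(243.537,49.839), P1=(230.981,60.440), P2=(62.317,-7.643), P3=(82.330,17.155); sampled at t=k/4. Machine vertices: (243.537,28.055) → (210.237,32.177) → (150.720,49.721) → (97.310,64.603) → (82.330,60.739). Open path.

**Shape 4** — `<path>` cubic bezier, stroke `#ff8800` → score (S536, F1873). Control points (SVG): P0=(30.954,20.925), P1=(39.009,21.106), P2=(298.633,-2.059), P3=(290.339,14.256); sampled at t=k/4. Machine vertices: (30.954,56.969) → (76.047,60.229) → (166.777,66.354) → (254.442,69.453) → (290.339,63.638). Open path.

**Shape 5** — `<polygon>` rectangle, stroke `#ff8800` → score (S536, F1873). Machine vertices: (99.289,74.873) → (111.820,74.873) → (111.820,64.599) → (99.289,64.599) → (99.289,74.873). Closed: final G1 returns to the first vertex.

**Shape 6** — `<path>` cubic bezier, stroke `#ff8800` → score (S536, F1873). Control points (SVG): P0=(134.153,65.880), P1=(154.410,72.123), P2=(217.724,48.719), P3=(234.813,20.900); sampled at t=k/4. Machine vertices: (134.153,12.014) → (156.024,12.496) → (185.671,21.731) → (214.724,37.352) → (234.813,56.994). Open path.

; LightBurn 1.6.03
; GRBL device profile, absolute coords
G21
G90
G0 X239.412 Y36.685
M3 S536
G01 X254.864 Y37.723 F1873
G01 X266.154 Y40.232
G01 X273.282 Y44.212
G01 X276.247 Y49.662
G0 X29.016 Y71.567
M3 S536
G01 X108.234 Y26.398 F1873
G0 X243.537 Y28.055
M3 S536
G01 X210.237 Y32.177 F1873
G01 X150.720 Y49.721
G01 X97.310 Y64.603
G01 X82.330 Y60.739
G0 X30.954 Y56.969
M3 S536
G01 X76.047 Y60.229 F1873
G01 X166.777 Y66.354
G01 X254.442 Y69.453
G01 X290.339 Y63.638
G0 X99.289 Y74.873
M3 S536
G01 X111.820 Y74.873 F1873
G01 X111.820 Y64.599
G01 X99.289 Y64.599
G01 X99.289 Y74.873
G0 X134.153 Y12.014
M3 S536
G01 X156.024 Y12.496 F1873
G01 X185.671 Y21.731
G01 X214.724 Y37.352
G01 X234.813 Y56.994
M5
G0 X0.000 Y0.000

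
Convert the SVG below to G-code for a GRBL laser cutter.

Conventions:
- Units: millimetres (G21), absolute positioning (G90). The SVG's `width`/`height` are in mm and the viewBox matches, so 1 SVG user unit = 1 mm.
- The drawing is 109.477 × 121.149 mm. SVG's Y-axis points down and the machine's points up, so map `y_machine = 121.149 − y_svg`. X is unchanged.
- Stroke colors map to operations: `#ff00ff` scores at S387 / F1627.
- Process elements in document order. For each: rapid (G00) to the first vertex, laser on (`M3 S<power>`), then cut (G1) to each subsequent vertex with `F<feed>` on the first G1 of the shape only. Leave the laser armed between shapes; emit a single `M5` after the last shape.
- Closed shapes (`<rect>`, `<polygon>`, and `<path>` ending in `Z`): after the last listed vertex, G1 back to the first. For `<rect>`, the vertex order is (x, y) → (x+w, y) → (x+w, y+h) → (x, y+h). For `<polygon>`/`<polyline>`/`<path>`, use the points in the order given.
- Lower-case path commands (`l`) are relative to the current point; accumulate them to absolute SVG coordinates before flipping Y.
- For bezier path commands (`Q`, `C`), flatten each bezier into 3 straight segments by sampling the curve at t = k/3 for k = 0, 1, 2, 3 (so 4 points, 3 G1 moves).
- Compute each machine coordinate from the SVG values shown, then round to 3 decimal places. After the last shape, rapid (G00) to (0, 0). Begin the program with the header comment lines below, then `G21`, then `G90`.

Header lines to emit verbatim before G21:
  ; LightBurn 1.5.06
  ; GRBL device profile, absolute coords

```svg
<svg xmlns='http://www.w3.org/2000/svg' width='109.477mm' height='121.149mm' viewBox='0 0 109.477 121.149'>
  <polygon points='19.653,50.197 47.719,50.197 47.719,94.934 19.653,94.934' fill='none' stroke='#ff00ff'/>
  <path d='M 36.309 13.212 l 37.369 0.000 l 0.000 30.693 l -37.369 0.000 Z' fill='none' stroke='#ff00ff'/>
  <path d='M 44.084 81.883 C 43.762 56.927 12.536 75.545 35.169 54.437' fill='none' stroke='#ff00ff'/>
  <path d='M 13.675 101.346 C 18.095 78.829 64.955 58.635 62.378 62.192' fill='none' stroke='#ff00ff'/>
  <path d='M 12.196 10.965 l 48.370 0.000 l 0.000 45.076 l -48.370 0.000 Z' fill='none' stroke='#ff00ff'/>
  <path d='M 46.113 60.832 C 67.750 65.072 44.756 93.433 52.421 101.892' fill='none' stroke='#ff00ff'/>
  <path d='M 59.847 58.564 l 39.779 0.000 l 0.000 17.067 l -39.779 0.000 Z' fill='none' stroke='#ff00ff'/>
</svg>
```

; LightBurn 1.5.06
; GRBL device profile, absolute coords
G21
G90
G00 X19.653 Y70.952
M3 S387
G1 X47.719 Y70.952 F1627
G1 X47.719 Y26.215
G1 X19.653 Y26.215
G1 X19.653 Y70.952
G00 X36.309 Y107.937
M3 S387
G1 X73.678 Y107.937 F1627
G1 X73.678 Y77.244
G1 X36.309 Y77.244
G1 X36.309 Y107.937
G00 X44.084 Y39.266
M3 S387
G1 X36.600 Y52.783 F1627
G1 X27.350 Y55.761
G1 X35.169 Y66.712
G00 X13.675 Y19.803
M3 S387
G1 X28.839 Y40.752 F1627
G1 X51.879 Y55.391
G1 X62.378 Y58.957
G00 X12.196 Y110.184
M3 S387
G1 X60.566 Y110.184 F1627
G1 X60.566 Y65.108
G1 X12.196 Y65.108
G1 X12.196 Y110.184
G00 X46.113 Y60.317
M3 S387
G1 X55.662 Y49.667 F1627
G1 X52.187 Y32.720
G1 X52.421 Y19.257
G00 X59.847 Y62.585
M3 S387
G1 X99.626 Y62.585 F1627
G1 X99.626 Y45.518
G1 X59.847 Y45.518
G1 X59.847 Y62.585
M5
G00 X0.000 Y0.000

Since the viewBox matches the mm dimensions, user units are millimetres directly. The only transform is the Y-flip y_m = 121.149 − y_svg.

Shape 1 is a rectangle drawn with `<polygon>`. Its stroke #ff00ff means score at S387, F1627. After flipping Y the toolpath is (19.653,70.952) → (47.719,70.952) → (47.719,26.215) → (19.653,26.215) → (19.653,70.952), returning to the start.

Shape 2 is a rectangle drawn with `<path>`. Its stroke #ff00ff means score at S387, F1627. After flipping Y the toolpath is (36.309,107.937) → (73.678,107.937) → (73.678,77.244) → (36.309,77.244) → (36.309,107.937), returning to the start.

Shape 3 is a cubic bezier drawn with `<path>`. Its stroke #ff00ff means score at S387, F1627. After flipping Y the toolpath is (44.084,39.266) → (36.600,52.783) → (27.350,55.761) → (35.169,66.712).

Shape 4 is a cubic bezier drawn with `<path>`. Its stroke #ff00ff means score at S387, F1627. After flipping Y the toolpath is (13.675,19.803) → (28.839,40.752) → (51.879,55.391) → (62.378,58.957).

Shape 5 is a rectangle drawn with `<path>`. Its stroke #ff00ff means score at S387, F1627. After flipping Y the toolpath is (12.196,110.184) → (60.566,110.184) → (60.566,65.108) → (12.196,65.108) → (12.196,110.184), returning to the start.

Shape 6 is a cubic bezier drawn with `<path>`. Its stroke #ff00ff means score at S387, F1627. After flipping Y the toolpath is (46.113,60.317) → (55.662,49.667) → (52.187,32.720) → (52.421,19.257).

Shape 7 is a rectangle drawn with `<path>`. Its stroke #ff00ff means score at S387, F1627. After flipping Y the toolpath is (59.847,62.585) → (99.626,62.585) → (99.626,45.518) → (59.847,45.518) → (59.847,62.585), returning to the start.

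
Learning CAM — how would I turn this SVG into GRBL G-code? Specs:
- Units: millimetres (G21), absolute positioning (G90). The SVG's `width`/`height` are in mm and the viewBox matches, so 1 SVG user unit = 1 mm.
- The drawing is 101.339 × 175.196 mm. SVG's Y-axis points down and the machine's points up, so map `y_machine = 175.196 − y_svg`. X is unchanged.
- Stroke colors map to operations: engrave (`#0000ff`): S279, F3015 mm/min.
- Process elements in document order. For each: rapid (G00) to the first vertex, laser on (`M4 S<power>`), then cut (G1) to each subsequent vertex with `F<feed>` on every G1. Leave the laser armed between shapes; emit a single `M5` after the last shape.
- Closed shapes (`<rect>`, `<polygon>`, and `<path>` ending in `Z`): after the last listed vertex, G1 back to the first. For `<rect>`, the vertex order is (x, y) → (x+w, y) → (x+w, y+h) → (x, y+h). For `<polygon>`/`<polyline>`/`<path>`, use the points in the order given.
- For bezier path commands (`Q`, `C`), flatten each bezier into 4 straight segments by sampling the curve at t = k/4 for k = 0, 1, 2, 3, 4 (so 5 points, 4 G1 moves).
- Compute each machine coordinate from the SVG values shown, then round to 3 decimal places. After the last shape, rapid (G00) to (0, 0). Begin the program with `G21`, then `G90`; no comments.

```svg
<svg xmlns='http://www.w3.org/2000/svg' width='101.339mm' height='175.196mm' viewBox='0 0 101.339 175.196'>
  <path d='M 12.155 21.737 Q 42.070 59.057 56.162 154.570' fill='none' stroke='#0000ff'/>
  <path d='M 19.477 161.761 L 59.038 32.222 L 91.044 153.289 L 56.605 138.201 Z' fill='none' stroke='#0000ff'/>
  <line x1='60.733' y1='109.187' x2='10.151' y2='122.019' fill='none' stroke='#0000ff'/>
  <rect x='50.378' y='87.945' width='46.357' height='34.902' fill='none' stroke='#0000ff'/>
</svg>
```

viewBox `0 0 101.339 175.196` with mm width/height → 1 unit = 1 mm. Flip: y_m = 175.196 − y_svg.

**Shape 1** — `<path>` quadratic bezier, stroke `#0000ff` → engrave (S279, F3015). Control points (SVG): P0=(12.155,21.737), P1=(42.070,59.057), P2=(56.162,154.570); sampled at t=k/4. Machine vertices: (12.155,153.459) → (26.124,131.162) → (38.114,101.591) → (48.127,64.745) → (56.162,20.626). Open path.

**Shape 2** — `<path>` closed polygon, stroke `#0000ff` → engrave (S279, F3015). Machine vertices: (19.477,13.435) → (59.038,142.974) → (91.044,21.907) → (56.605,36.995) → (19.477,13.435). Closed: final G1 returns to the first vertex.

**Shape 3** — `<line>` line segment, stroke `#0000ff` → engrave (S279, F3015). Machine vertices: (60.733,66.009) → (10.151,53.177). Open path.

**Shape 4** — `<rect>` rectangle, stroke `#0000ff` → engrave (S279, F3015). Machine vertices: (50.378,87.251) → (96.735,87.251) → (96.735,52.349) → (50.378,52.349) → (50.378,87.251). Closed: final G1 returns to the first vertex.

G21
G90
G00 X12.155 Y153.459
M4 S279
G1 X26.124 Y131.162 F3015
G1 X38.114 Y101.591 F3015
G1 X48.127 Y64.745 F3015
G1 X56.162 Y20.626 F3015
G00 X19.477 Y13.435
M4 S279
G1 X59.038 Y142.974 F3015
G1 X91.044 Y21.907 F3015
G1 X56.605 Y36.995 F3015
G1 X19.477 Y13.435 F3015
G00 X60.733 Y66.009
M4 S279
G1 X10.151 Y53.177 F3015
G00 X50.378 Y87.251
M4 S279
G1 X96.735 Y87.251 F3015
G1 X96.735 Y52.349 F3015
G1 X50.378 Y52.349 F3015
G1 X50.378 Y87.251 F3015
M5
G00 X0.000 Y0.000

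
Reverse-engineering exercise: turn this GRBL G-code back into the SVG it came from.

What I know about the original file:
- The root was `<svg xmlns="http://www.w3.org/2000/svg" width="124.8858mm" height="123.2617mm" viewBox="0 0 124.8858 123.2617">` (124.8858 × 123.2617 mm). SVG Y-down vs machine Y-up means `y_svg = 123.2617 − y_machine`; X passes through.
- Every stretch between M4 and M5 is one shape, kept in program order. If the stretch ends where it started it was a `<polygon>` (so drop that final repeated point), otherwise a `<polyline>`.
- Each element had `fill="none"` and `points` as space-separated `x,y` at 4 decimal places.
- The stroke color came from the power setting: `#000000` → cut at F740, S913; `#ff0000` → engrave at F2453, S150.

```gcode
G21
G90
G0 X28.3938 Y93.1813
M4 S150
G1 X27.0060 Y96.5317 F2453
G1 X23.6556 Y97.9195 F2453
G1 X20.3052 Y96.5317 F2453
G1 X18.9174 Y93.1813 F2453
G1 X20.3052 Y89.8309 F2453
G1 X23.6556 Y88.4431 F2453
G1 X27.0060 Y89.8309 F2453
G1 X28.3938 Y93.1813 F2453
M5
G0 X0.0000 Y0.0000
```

<svg xmlns="http://www.w3.org/2000/svg" width="124.8858mm" height="123.2617mm" viewBox="0 0 124.8858 123.2617">
  <polygon points="28.3938,30.0804 27.0060,26.7300 23.6556,25.3422 20.3052,26.7300 18.9174,30.0804 20.3052,33.4308 23.6556,34.8186 27.0060,33.4308" fill="none" stroke="#ff0000"/>
</svg>

Machine Y-up, SVG Y-down with viewBox height 123.2617, so y_svg = 123.2617 − y_machine; X carries over. Every run uses S150, so all elements get stroke `#ff0000` (engrave).

Run 1: The run returns to its start, so emit a `<polygon>` with points (Y-flipped): 28.3938,30.0804 27.0060,26.7300 23.6556,25.3422 20.3052,26.7300 18.9174,30.0804 20.3052,33.4308 23.6556,34.8186 27.0060,33.4308.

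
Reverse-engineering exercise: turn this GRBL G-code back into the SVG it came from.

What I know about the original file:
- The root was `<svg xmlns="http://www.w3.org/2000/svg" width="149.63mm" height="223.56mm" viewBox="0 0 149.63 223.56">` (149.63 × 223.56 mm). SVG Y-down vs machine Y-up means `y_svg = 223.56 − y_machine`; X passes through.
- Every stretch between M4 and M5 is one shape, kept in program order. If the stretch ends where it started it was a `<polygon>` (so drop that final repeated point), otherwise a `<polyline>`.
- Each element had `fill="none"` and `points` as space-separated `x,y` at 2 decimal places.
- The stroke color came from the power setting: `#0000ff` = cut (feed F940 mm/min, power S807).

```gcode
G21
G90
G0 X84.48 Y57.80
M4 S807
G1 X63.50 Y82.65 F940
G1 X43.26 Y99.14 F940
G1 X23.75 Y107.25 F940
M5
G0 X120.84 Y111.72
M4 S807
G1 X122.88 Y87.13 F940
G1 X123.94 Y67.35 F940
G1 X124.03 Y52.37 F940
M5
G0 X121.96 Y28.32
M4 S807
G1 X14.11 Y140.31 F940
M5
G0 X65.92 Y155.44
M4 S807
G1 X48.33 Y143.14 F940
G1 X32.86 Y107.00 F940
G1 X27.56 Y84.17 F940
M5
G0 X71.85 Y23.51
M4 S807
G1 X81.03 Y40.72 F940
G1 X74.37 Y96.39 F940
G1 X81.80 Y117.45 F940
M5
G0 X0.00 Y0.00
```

<svg xmlns="http://www.w3.org/2000/svg" width="149.63mm" height="223.56mm" viewBox="0 0 149.63 223.56">
  <polyline points="84.48,165.76 63.50,140.91 43.26,124.42 23.75,116.31" fill="none" stroke="#0000ff"/>
  <polyline points="120.84,111.84 122.88,136.43 123.94,156.21 124.03,171.19" fill="none" stroke="#0000ff"/>
  <polyline points="121.96,195.24 14.11,83.25" fill="none" stroke="#0000ff"/>
  <polyline points="65.92,68.12 48.33,80.42 32.86,116.56 27.56,139.39" fill="none" stroke="#0000ff"/>
  <polyline points="71.85,200.05 81.03,182.84 74.37,127.17 81.80,106.11" fill="none" stroke="#0000ff"/>
</svg>

Machine Y-up, SVG Y-down with viewBox height 223.56, so y_svg = 223.56 − y_machine; X carries over. Every run uses S807, so all elements get stroke `#0000ff` (cut).

Run 1: The run is open, so emit a `<polyline>` with points (Y-flipped): 84.48,165.76 63.50,140.91 43.26,124.42 23.75,116.31.

Run 2: The run is open, so emit a `<polyline>` with points (Y-flipped): 120.84,111.84 122.88,136.43 123.94,156.21 124.03,171.19.

Run 3: The run is open, so emit a `<polyline>` with points (Y-flipped): 121.96,195.24 14.11,83.25.

Run 4: The run is open, so emit a `<polyline>` with points (Y-flipped): 65.92,68.12 48.33,80.42 32.86,116.56 27.56,139.39.

Run 5: The run is open, so emit a `<polyline>` with points (Y-flipped): 71.85,200.05 81.03,182.84 74.37,127.17 81.80,106.11.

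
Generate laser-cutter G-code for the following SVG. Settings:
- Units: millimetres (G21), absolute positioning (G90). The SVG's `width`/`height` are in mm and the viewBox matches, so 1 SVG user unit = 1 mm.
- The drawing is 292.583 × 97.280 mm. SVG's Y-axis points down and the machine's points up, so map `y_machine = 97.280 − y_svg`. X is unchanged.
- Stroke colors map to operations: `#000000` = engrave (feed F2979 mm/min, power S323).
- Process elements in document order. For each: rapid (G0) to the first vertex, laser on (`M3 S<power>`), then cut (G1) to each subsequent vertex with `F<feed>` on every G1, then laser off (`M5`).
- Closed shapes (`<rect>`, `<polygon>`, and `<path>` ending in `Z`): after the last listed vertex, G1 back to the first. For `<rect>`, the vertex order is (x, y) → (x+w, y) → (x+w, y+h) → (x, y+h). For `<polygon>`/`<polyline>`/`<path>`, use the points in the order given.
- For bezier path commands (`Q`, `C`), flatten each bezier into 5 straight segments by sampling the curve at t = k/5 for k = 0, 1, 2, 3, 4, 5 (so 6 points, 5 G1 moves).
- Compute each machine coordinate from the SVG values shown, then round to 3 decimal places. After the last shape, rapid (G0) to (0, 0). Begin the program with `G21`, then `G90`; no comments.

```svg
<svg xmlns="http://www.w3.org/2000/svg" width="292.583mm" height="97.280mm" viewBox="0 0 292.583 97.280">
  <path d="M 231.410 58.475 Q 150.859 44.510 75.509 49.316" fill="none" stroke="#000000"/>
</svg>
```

viewBox `0 0 292.583 97.280` with mm width/height → 1 unit = 1 mm. Flip: y_m = 97.280 − y_svg.

**Shape 1** — `<path>` quadratic bezier, stroke `#000000` → engrave (S323, F2979). Control points (SVG): P0=(231.410,58.475), P1=(150.859,44.510), P2=(75.509,49.316); sampled at t=k/5. Machine vertices: (231.410,38.805) → (199.398,43.640) → (167.801,46.974) → (136.621,48.805) → (105.857,49.136) → (75.509,47.964). Open path.

G21
G90
G0 X231.410 Y38.805
M3 S323
G1 X199.398 Y43.640 F2979
G1 X167.801 Y46.974 F2979
G1 X136.621 Y48.805 F2979
G1 X105.857 Y49.136 F2979
G1 X75.509 Y47.964 F2979
M5
G0 X0.000 Y0.000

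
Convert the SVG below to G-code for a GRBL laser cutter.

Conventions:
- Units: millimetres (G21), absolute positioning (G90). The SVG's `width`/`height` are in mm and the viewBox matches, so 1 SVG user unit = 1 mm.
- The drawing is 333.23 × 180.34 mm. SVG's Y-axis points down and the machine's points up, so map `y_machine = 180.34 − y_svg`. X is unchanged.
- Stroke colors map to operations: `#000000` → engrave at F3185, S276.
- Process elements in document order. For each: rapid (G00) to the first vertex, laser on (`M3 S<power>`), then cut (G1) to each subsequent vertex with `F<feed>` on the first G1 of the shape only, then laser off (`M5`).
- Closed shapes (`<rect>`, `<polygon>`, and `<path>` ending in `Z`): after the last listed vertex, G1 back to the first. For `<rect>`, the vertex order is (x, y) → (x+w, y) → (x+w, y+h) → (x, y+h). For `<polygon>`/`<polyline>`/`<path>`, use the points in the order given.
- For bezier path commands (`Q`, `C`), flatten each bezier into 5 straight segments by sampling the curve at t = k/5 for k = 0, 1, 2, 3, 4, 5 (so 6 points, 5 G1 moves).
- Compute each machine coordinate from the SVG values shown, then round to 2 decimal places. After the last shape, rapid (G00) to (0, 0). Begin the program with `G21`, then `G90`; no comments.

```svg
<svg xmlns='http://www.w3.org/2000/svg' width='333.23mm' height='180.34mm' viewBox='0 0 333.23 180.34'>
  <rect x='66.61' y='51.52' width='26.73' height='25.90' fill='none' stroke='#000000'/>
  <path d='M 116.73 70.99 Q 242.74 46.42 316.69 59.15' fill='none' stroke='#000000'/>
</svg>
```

G21
G90
G00 X66.61 Y128.82
M3 S276
G1 X93.34 Y128.82 F3185
G1 X93.34 Y102.92
G1 X66.61 Y102.92
G1 X66.61 Y128.82
M5
G00 X116.73 Y109.35
M3 S276
G1 X165.05 Y117.69 F3185
G1 X209.21 Y123.04
G1 X249.20 Y125.41
G1 X285.03 Y124.79
G1 X316.69 Y121.19
M5
G00 X0.00 Y0.00

viewBox `0 0 333.23 180.34` with mm width/height → 1 unit = 1 mm. Flip: y_m = 180.34 − y_svg.

**Shape 1** — `<rect>` rectangle, stroke `#000000` → engrave (S276, F3185). Machine vertices: (66.61,128.82) → (93.34,128.82) → (93.34,102.92) → (66.61,102.92) → (66.61,128.82). Closed: final G1 returns to the first vertex.

**Shape 2** — `<path>` quadratic bezier, stroke `#000000` → engrave (S276, F3185). Control points (SVG): P0=(116.73,70.99), P1=(242.74,46.42), P2=(316.69,59.15); sampled at t=k/5. Machine vertices: (116.73,109.35) → (165.05,117.69) → (209.21,123.04) → (249.20,125.41) → (285.03,124.79) → (316.69,121.19). Open path.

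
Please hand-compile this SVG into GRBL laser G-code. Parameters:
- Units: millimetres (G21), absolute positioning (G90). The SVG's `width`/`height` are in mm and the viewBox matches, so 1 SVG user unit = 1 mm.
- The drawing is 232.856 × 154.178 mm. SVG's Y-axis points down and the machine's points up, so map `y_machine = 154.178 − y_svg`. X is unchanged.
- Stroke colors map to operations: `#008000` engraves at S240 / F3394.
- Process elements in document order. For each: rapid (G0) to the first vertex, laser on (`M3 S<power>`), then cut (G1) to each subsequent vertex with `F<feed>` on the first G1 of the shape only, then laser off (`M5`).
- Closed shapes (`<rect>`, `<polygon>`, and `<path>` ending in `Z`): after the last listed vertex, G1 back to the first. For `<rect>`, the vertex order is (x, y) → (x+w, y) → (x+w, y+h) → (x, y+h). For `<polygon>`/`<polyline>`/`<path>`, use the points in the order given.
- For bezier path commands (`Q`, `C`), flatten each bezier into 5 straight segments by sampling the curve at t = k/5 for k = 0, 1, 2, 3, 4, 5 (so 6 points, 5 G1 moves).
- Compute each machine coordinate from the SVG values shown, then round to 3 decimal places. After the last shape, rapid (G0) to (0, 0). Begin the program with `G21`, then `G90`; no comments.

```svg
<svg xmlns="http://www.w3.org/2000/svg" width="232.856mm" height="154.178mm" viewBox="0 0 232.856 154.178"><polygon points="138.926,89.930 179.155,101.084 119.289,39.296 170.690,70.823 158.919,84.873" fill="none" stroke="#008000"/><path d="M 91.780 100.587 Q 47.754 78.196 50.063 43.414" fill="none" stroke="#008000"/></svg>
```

G21
G90
G0 X138.926 Y64.248
M3 S240
G1 X179.155 Y53.094 F3394
G1 X119.289 Y114.882
G1 X170.690 Y83.355
G1 X158.919 Y69.305
G1 X138.926 Y64.248
M5
G0 X91.780 Y53.591
M3 S240
G1 X76.023 Y63.043 F3394
G1 X63.973 Y73.486
G1 X55.629 Y84.921
G1 X50.993 Y97.347
G1 X50.063 Y110.764
M5
G0 X0.000 Y0.000

1 u = 1 mm; y_m = 154.178 − y.

[1] `<polygon>` closed polygon, #008000→engrave S240 F3394: (138.926,64.248) → (179.155,53.094) → (119.289,114.882) → (170.690,83.355) → (158.919,69.305) → (138.926,64.248) (closed)

[2] `<path>` quadratic bezier, #008000→engrave S240 F3394: (91.780,53.591) → (76.023,63.043) → (63.973,73.486) → (55.629,84.921) → (50.993,97.347) → (50.063,110.764)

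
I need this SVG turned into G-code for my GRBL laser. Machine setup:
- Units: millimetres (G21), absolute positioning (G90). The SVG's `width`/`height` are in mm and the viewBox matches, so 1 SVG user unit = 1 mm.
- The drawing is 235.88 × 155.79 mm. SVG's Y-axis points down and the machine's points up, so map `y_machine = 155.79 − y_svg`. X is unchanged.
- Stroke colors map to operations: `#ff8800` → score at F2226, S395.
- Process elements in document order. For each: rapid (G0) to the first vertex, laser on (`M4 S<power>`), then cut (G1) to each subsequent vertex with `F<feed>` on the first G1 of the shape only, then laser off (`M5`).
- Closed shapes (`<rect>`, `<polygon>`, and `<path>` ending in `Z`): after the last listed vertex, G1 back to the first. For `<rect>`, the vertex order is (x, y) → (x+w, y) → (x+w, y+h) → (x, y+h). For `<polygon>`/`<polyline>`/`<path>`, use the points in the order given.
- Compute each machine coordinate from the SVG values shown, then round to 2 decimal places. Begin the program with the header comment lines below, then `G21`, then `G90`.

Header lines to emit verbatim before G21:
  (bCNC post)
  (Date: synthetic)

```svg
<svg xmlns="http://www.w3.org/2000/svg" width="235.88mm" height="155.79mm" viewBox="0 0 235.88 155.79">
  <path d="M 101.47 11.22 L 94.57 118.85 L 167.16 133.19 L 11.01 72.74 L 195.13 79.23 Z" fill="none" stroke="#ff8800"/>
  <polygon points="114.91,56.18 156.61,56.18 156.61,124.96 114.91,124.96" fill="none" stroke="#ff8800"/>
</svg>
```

(bCNC post)
(Date: synthetic)
G21
G90
G0 X101.47 Y144.57
M4 S395
G1 X94.57 Y36.94 F2226
G1 X167.16 Y22.60
G1 X11.01 Y83.05
G1 X195.13 Y76.56
G1 X101.47 Y144.57
M5
G0 X114.91 Y99.61
M4 S395
G1 X156.61 Y99.61 F2226
G1 X156.61 Y30.83
G1 X114.91 Y30.83
G1 X114.91 Y99.61
M5

Since the viewBox matches the mm dimensions, user units are millimetres directly. The only transform is the Y-flip y_m = 155.79 − y_svg.

Shape 1 is a closed polygon drawn with `<path>`. Its stroke #ff8800 means score at S395, F2226. After flipping Y the toolpath is (101.47,144.57) → (94.57,36.94) → (167.16,22.60) → (11.01,83.05) → (195.13,76.56) → (101.47,144.57), returning to the start.

Shape 2 is a rectangle drawn with `<polygon>`. Its stroke #ff8800 means score at S395, F2226. After flipping Y the toolpath is (114.91,99.61) → (156.61,99.61) → (156.61,30.83) → (114.91,30.83) → (114.91,99.61), returning to the start.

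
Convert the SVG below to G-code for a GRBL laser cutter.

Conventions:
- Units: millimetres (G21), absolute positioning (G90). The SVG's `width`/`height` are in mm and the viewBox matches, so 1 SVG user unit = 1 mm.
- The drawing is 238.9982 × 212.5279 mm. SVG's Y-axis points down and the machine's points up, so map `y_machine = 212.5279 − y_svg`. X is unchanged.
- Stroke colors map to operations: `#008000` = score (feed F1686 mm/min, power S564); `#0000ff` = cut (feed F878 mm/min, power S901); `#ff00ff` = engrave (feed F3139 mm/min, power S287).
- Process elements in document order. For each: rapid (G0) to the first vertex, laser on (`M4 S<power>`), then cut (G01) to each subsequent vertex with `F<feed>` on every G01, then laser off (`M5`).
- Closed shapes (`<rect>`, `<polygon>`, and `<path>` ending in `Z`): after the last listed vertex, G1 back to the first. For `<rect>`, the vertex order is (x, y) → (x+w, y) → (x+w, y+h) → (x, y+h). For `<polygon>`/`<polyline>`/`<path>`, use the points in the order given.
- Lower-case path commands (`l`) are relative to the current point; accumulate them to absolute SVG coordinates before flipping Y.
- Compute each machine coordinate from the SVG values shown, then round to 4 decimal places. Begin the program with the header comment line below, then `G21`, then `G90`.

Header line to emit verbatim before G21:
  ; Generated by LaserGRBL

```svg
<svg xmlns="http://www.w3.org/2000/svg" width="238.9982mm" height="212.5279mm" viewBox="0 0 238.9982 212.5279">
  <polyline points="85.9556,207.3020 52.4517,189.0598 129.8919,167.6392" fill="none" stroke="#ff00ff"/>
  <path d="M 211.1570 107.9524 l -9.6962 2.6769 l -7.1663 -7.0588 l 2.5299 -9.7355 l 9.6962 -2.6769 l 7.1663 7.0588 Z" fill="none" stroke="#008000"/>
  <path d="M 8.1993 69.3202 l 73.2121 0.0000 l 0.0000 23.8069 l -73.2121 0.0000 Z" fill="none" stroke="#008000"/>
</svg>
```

; Generated by LaserGRBL
G21
G90
G0 X85.9556 Y5.2259
M4 S287
G01 X52.4517 Y23.4681 F3139
G01 X129.8919 Y44.8887 F3139
M5
G0 X211.1570 Y104.5755
M4 S564
G01 X201.4608 Y101.8986 F1686
G01 X194.2945 Y108.9574 F1686
G01 X196.8244 Y118.6929 F1686
G01 X206.5206 Y121.3698 F1686
G01 X213.6869 Y114.3110 F1686
G01 X211.1570 Y104.5755 F1686
M5
G0 X8.1993 Y143.2077
M4 S564
G01 X81.4114 Y143.2077 F1686
G01 X81.4114 Y119.4008 F1686
G01 X8.1993 Y119.4008 F1686
G01 X8.1993 Y143.2077 F1686
M5

1 u = 1 mm; y_m = 212.5279 − y.

[1] `<polyline>` open polyline, #ff00ff→engrave S287 F3139: (85.9556,5.2259) → (52.4517,23.4681) → (129.8919,44.8887)

[2] `<path>` regular polygon, #008000→score S564 F1686: (211.1570,104.5755) → (201.4608,101.8986) → (194.2945,108.9574) → (196.8244,118.6929) → (206.5206,121.3698) → (213.6869,114.3110) → (211.1570,104.5755) (closed)

[3] `<path>` rectangle, #008000→score S564 F1686: (8.1993,143.2077) → (81.4114,143.2077) → (81.4114,119.4008) → (8.1993,119.4008) → (8.1993,143.2077) (closed)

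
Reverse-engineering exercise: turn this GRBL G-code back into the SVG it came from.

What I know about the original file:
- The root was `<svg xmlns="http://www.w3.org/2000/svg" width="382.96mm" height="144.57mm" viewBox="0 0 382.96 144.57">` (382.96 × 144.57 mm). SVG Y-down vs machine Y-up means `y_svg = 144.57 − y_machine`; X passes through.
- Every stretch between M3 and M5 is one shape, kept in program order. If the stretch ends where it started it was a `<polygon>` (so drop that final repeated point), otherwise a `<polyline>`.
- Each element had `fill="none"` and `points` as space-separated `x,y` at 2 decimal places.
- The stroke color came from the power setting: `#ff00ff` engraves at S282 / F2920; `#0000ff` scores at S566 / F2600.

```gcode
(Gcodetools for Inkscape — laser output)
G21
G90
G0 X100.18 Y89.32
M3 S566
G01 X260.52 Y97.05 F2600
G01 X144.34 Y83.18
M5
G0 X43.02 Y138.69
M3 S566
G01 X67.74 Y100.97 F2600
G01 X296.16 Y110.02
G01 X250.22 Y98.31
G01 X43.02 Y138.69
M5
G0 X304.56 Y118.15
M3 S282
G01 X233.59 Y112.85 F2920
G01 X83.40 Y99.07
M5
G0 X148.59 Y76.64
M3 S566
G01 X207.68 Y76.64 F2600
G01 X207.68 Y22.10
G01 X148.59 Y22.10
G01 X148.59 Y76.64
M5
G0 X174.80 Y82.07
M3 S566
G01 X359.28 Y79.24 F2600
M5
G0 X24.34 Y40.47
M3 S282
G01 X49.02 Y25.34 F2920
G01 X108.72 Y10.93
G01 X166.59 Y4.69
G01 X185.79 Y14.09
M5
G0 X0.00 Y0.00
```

y_svg = 144.57 − y_m.

[1] S566→`#0000ff` (score); open run; points: 100.18,55.25 260.52,47.52 144.34,61.39

[2] S566→`#0000ff` (score); closed run; points: 43.02,5.88 67.74,43.60 296.16,34.55 250.22,46.26

[3] S282→`#ff00ff` (engrave); open run; points: 304.56,26.42 233.59,31.72 83.40,45.50

[4] S566→`#0000ff` (score); closed run; points: 148.59,67.93 207.68,67.93 207.68,122.47 148.59,122.47

[5] S566→`#0000ff` (score); open run; points: 174.80,62.50 359.28,65.33

[6] S282→`#ff00ff` (engrave); open run; points: 24.34,104.10 49.02,119.23 108.72,133.64 166.59,139.88 185.79,130.48

<svg xmlns="http://www.w3.org/2000/svg" width="382.96mm" height="144.57mm" viewBox="0 0 382.96 144.57">
  <polyline points="100.18,55.25 260.52,47.52 144.34,61.39" fill="none" stroke="#0000ff"/>
  <polygon points="43.02,5.88 67.74,43.60 296.16,34.55 250.22,46.26" fill="none" stroke="#0000ff"/>
  <polyline points="304.56,26.42 233.59,31.72 83.40,45.50" fill="none" stroke="#ff00ff"/>
  <polygon points="148.59,67.93 207.68,67.93 207.68,122.47 148.59,122.47" fill="none" stroke="#0000ff"/>
  <polyline points="174.80,62.50 359.28,65.33" fill="none" stroke="#0000ff"/>
  <polyline points="24.34,104.10 49.02,119.23 108.72,133.64 166.59,139.88 185.79,130.48" fill="none" stroke="#ff00ff"/>
</svg>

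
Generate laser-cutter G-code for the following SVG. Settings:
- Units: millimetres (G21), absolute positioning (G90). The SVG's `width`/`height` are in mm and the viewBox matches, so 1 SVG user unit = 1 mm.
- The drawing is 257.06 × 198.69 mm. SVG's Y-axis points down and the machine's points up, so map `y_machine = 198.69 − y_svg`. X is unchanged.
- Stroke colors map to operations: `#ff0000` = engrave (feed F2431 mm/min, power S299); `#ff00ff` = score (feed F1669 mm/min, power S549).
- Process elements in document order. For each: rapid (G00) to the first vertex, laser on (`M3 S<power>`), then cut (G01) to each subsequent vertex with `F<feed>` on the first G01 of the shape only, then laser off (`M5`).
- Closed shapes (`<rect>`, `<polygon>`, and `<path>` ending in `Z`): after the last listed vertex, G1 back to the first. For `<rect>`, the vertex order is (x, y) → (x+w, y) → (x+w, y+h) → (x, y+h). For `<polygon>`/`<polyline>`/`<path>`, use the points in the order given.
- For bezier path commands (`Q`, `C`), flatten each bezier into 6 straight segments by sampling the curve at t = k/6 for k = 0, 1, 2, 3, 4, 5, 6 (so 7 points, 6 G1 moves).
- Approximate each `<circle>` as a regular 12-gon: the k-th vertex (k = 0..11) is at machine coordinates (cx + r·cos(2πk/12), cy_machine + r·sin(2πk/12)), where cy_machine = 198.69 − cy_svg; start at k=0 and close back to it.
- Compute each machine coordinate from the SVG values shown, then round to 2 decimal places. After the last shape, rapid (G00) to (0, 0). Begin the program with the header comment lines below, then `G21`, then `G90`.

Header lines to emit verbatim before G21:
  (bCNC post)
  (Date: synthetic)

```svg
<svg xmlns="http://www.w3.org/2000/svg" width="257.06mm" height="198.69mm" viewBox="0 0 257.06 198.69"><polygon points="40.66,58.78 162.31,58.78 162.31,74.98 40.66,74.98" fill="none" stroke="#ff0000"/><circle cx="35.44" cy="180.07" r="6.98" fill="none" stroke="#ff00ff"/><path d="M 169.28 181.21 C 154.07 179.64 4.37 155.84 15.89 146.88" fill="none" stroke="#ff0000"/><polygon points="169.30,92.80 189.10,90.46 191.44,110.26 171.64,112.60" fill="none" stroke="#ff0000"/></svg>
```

(bCNC post)
(Date: synthetic)
G21
G90
G00 X40.66 Y139.91
M3 S299
G01 X162.31 Y139.91 F2431
G01 X162.31 Y123.71
G01 X40.66 Y123.71
G01 X40.66 Y139.91
M5
G00 X42.42 Y18.62
M3 S549
G01 X41.48 Y22.11 F1669
G01 X38.93 Y24.66
G01 X35.44 Y25.60
G01 X31.95 Y24.66
G01 X29.40 Y22.11
G01 X28.46 Y18.62
G01 X29.40 Y15.13
G01 X31.95 Y12.58
G01 X35.44 Y11.64
G01 X38.93 Y12.58
G01 X41.48 Y15.13
G01 X42.42 Y18.62
M5
G00 X169.28 Y17.48
M3 S299
G01 X151.84 Y19.95 F2431
G01 X120.19 Y25.09
G01 X82.56 Y31.87
G01 X47.16 Y39.28
G01 X22.20 Y46.26
G01 X15.89 Y51.81
M5
G00 X169.30 Y105.89
M3 S299
G01 X189.10 Y108.23 F2431
G01 X191.44 Y88.43
G01 X171.64 Y86.09
G01 X169.30 Y105.89
M5
G00 X0.00 Y0.00

viewBox `0 0 257.06 198.69` with mm width/height → 1 unit = 1 mm. Flip: y_m = 198.69 − y_svg.

**Shape 1** — `<polygon>` rectangle, stroke `#ff0000` → engrave (S299, F2431). Machine vertices: (40.66,139.91) → (162.31,139.91) → (162.31,123.71) → (40.66,123.71) → (40.66,139.91). Closed: final G1 returns to the first vertex.

**Shape 2** — `<circle>` circle, stroke `#ff00ff` → score (S549, F1669). Machine vertices: (42.42,18.62) → (41.48,22.11) → (38.93,24.66) → (35.44,25.60) → (31.95,24.66) → (29.40,22.11) → (28.46,18.62) → (29.40,15.13) → (31.95,12.58) → (35.44,11.64) → (38.93,12.58) → (41.48,15.13) → (42.42,18.62). Closed: final G1 returns to the first vertex.

**Shape 3** — `<path>` cubic bezier, stroke `#ff0000` → engrave (S299, F2431). Control points (SVG): P0=(169.28,181.21), P1=(154.07,179.64), P2=(4.37,155.84), P3=(15.89,146.88); sampled at t=k/6. Machine vertices: (169.28,17.48) → (151.84,19.95) → (120.19,25.09) → (82.56,31.87) → (47.16,39.28) → (22.20,46.26) → (15.89,51.81). Open path.

**Shape 4** — `<polygon>` regular polygon, stroke `#ff0000` → engrave (S299, F2431). Machine vertices: (169.30,105.89) → (189.10,108.23) → (191.44,88.43) → (171.64,86.09) → (169.30,105.89). Closed: final G1 returns to the first vertex.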